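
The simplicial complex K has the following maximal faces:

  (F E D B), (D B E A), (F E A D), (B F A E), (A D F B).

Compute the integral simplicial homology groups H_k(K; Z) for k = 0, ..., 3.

H_0 = Z,  H_1 = 0,  H_2 = 0,  H_3 = Z.

We work with the vertex ordering A < B < D < E < F. The simplices of K, each written with vertices in increasing order, are:

  0-simplices (5): A, B, D, E, F
  1-simplices (10): AB, AD, AE, AF, BD, BE, BF, DE, DF, EF
  2-simplices (10): ABD, ABE, ABF, ADE, ADF, AEF, BDE, BDF, BEF, DEF
  3-simplices (5): ABDE, ABDF, ABEF, ADEF, BDEF

giving chain groups C_0 ≅ Z^5, C_1 ≅ Z^10, C_2 ≅ Z^10, C_3 ≅ Z^5.

Boundary ∂_1: C_1 → C_0 sends each edge [p,q] (with p < q) to q − p. For instance
  ∂BF = F − B.
The 5×10 boundary matrix has rank 4 and Smith normal form diag(1,1,1,1).

The boundary map ∂_2: C_2 → C_1 maps a triangle to the signed sum of its edges. For instance
  ∂AEF = EF − AF + AE,
  ∂DEF = EF − DF + DE.
This gives a 10×10 integer matrix of rank 6; reducing to Smith normal form yields diagonal entries (1,1,1,1,1,1).

Boundary ∂_3: C_3 → C_2 sends each 3-simplex σ to the alternating sum Σ_i (−1)^i (σ with its i-th vertex removed). For instance
  ∂ABDE = BDE − ADE + ABE − ABD,
  ∂BDEF = DEF − BEF + BDF − BDE.
This gives a 10×5 integer matrix of rank 4; reducing to Smith normal form yields diagonal entries (1,1,1,1).

Now H_k = ker ∂_k / im ∂_{k+1}, so:

  H_0: rank C_0 − rank ∂_1 = 5 − 4 = 1, and the invariant factors of ∂_1 are all 1, so H_0 ≅ Z.
  H_1: rank ker ∂_1 − rank ∂_2 = (10 − 4) − 6 = 0, and the invariant factors of ∂_2 are all 1, so H_1 ≅ 0.
  H_2: rank ker ∂_2 − rank ∂_3 = (10 − 6) − 4 = 0, and the invariant factors of ∂_3 are all 1, so H_2 ≅ 0.
  H_3: rank ker ∂_3 − rank ∂_4 = (5 − 4) − 0 = 1, and there is no ∂_4, so H_3 ≅ Z.

As a check, the Euler characteristic is 5 − 10 + 10 − 5 = 0, which agrees with 1 − 0 + 0 − 1 = 0.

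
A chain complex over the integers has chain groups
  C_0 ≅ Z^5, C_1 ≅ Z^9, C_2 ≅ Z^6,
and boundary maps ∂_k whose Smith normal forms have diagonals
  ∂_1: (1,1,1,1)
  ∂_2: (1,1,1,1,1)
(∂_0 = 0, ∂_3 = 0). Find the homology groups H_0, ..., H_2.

H_0 = Z,  H_1 = 0,  H_2 = Z.

H_0: b_0 = 5 − 0 − 4 = 1; torsion from ∂_1 factors > 1: none. So H_0 = Z.
H_1: b_1 = 9 − 4 − 5 = 0; torsion from ∂_2 factors > 1: none. So H_1 = 0.
H_2: b_2 = 6 − 5 − 0 = 1; torsion from ∂_3 factors > 1: none. So H_2 = Z.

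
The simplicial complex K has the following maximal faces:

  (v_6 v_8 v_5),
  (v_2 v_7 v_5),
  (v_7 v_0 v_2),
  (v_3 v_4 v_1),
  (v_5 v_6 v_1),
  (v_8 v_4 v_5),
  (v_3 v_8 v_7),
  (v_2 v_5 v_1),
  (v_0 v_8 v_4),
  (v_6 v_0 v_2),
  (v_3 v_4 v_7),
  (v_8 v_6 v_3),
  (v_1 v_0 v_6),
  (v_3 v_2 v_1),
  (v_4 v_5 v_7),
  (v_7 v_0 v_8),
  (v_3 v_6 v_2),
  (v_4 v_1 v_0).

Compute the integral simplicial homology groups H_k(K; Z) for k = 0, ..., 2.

H_0 = Z,  H_1 = Z ⊕ Z/2,  H_2 = 0.

Take the total order v_0 < v_1 < v_2 < v_3 < v_4 < v_5 < v_6 < v_7 < v_8 on the vertex set. Then K (dimension 2) consists of the simplices:

  0-simplices (9): [v_0], [v_1], [v_2], [v_3], [v_4], [v_5], [v_6], [v_7], [v_8]
  1-simplices (27): (27 of them)
  2-simplices (18): (18 of them)

Hence C_0 ≅ Z^9, C_1 ≅ Z^27, C_2 ≅ Z^18.

Boundary ∂_1: C_1 → C_0 maps an edge to its endpoints' difference, ∂[p,q] = q − p.
This gives a 9×27 integer matrix of rank 8; reducing to Smith normal form yields diagonal entries (1,1,1,1,1,1,1,1).

Boundary ∂_2: C_2 → C_1 sends each 2-simplex [p,q,r] to [q,r] − [p,r] + [p,q]. For instance
  ∂[v_0,v_7,v_8] = [v_7,v_8] − [v_0,v_8] + [v_0,v_7],
  ∂[v_2,v_5,v_7] = [v_5,v_7] − [v_2,v_7] + [v_2,v_5].
This gives a 27×18 integer matrix of rank 18; reducing to Smith normal form yields diagonal entries (1,1,1,1,1,1,1,1,1,1,1,1,1,1,1,1,1,2).

Reading off H_k = ker ∂_k / im ∂_{k+1}:

  H_0: rank C_0 − rank ∂_1 = 9 − 8 = 1, and the invariant factors of ∂_1 are all 1, so H_0 = Z.
  H_1: rank ker ∂_1 − rank ∂_2 = (27 − 8) − 18 = 1, and ∂_2 has invariant factor 2 > 1, so H_1 = Z ⊕ Z/2.
  H_2: rank ker ∂_2 − rank ∂_3 = (18 − 18) − 0 = 0, and there is no ∂_3, so H_2 = 0.

(K is a triangulation of the Klein bottle.)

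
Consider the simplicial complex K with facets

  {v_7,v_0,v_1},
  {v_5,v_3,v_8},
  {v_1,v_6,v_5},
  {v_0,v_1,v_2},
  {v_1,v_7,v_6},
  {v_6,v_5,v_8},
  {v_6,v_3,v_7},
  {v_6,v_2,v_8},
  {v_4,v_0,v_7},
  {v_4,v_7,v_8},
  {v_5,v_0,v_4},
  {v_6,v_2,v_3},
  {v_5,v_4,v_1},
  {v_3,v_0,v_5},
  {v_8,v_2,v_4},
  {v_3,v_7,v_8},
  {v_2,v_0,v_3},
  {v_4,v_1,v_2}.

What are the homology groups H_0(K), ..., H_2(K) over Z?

H_0 = Z,  H_1 = Z ⊕ Z/2Z,  H_2 = 0.

Fix the vertex order v_0 < v_1 < v_2 < v_3 < v_4 < v_5 < v_6 < v_7 < v_8 and write every simplex with vertices in increasing order. Then dim K = 2 and the simplices of K are:

  0-simplices (9): [v_0], [v_1], [v_2], [v_3], [v_4], [v_5], [v_6], [v_7], [v_8]
  1-simplices (27): (27 of them)
  2-simplices (18): (18 of them)

Hence C_0 ≅ Z^9, C_1 ≅ Z^27, C_2 ≅ Z^18.

∂_1: C_1 → C_0 is given by ∂[p,q] = [q] − [p]. For instance
  ∂[v_6,v_7] = [v_7] − [v_6].
The 9×27 boundary matrix has rank 8 and Smith normal form diag(1,1,1,1,1,1,1,1).

∂_2: C_2 → C_1 maps a triangle to the signed sum of its edges. For instance
  ∂[v_3,v_6,v_7] = [v_6,v_7] − [v_3,v_7] + [v_3,v_6],
  ∂[v_3,v_5,v_8] = [v_5,v_8] − [v_3,v_8] + [v_3,v_5].
The resulting 27×18 matrix has rank 18, and its Smith normal form has invariant factors (1,1,1,1,1,1,1,1,1,1,1,1,1,1,1,1,1,2).

Reading off H_k = ker ∂_k / im ∂_{k+1}:

  H_0: rank C_0 − rank ∂_1 = 9 − 8 = 1, and the invariant factors of ∂_1 are all 1, so H_0 = Z.
  H_1: rank ker ∂_1 − rank ∂_2 = (27 − 8) − 18 = 1, and ∂_2 has invariant factor 2 > 1, so H_1 = Z ⊕ Z/2Z.
  H_2: rank ker ∂_2 − rank ∂_3 = (18 − 18) − 0 = 0, and there is no ∂_3, so H_2 = 0.

As a check, the Euler characteristic is 9 − 27 + 18 = 0, which agrees with 1 − 1 + 0 = 0.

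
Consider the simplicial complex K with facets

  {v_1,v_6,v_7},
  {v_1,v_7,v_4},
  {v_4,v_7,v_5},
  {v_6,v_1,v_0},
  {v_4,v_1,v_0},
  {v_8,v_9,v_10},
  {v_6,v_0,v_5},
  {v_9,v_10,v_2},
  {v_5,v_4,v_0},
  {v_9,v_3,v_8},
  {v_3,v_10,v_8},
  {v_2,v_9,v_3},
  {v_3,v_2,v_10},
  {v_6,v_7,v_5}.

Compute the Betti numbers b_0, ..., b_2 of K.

Order the vertices as v_0 < v_1 < v_2 < v_3 < v_4 < v_5 < v_6 < v_7 < v_8 < v_9 < v_10. Listing each simplex with vertices in this order, K has dimension 2 with simplices:

  0-simplices (11): [v_0], [v_1], [v_2], [v_3], [v_4], [v_5], [v_6], [v_7], [v_8], [v_9], [v_10]
  1-simplices (21): (21 of them)
  2-simplices (14): (14 of them)

Hence C_0 ≅ Z^11, C_1 ≅ Z^21, C_2 ≅ Z^14.

Boundary ∂_1: C_1 → C_0 is given by ∂[p,q] = [q] − [p]. For instance
  ∂[v_2,v_9] = [v_9] − [v_2].
The resulting 11×21 matrix has rank 9, and its Smith normal form has invariant factors (1,1,1,1,1,1,1,1,1).

∂_2: C_2 → C_1 acts by ∂[p,q,r] = [q,r] − [p,r] + [p,q]. For instance
  ∂[v_0,v_1,v_4] = [v_1,v_4] − [v_0,v_4] + [v_0,v_1],
  ∂[v_8,v_9,v_10] = [v_9,v_10] − [v_8,v_10] + [v_8,v_9].
This gives a 21×14 integer matrix of rank 12; reducing to Smith normal form yields diagonal entries (1,1,1,1,1,1,1,1,1,1,1,1).

From H_k ≅ ker(∂_k) / im(∂_{k+1}) we obtain:

  H_0: rank C_0 − rank ∂_1 = 11 − 9 = 2, and the invariant factors of ∂_1 are all 1, so H_0 ≅ Z^2.
  H_1: rank ker ∂_1 − rank ∂_2 = (21 − 9) − 12 = 0, and the invariant factors of ∂_2 are all 1, so H_1 ≅ 0.
  H_2: rank ker ∂_2 − rank ∂_3 = (14 − 12) − 0 = 2, and there is no ∂_3, so H_2 ≅ Z^2.

(K is a triangulation of the disjoint union of the 2-sphere S^2 and the 2-sphere S^2.)

Hence the Betti numbers are b_0 = 2, b_1 = 0, b_2 = 2.

b_0 = 2, b_1 = 0, b_2 = 2.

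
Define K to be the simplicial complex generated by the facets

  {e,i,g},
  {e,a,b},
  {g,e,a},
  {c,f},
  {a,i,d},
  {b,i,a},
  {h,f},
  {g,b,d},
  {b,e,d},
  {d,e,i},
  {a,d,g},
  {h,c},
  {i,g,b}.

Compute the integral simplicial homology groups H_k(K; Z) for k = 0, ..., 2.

H_0 = Z^2,  H_1 = Z ⊕ Z/2,  H_2 = 0.

K has 9 vertices, 18 edges, 10 triangles.
rank ∂_0 = 0, rank ∂_1 = 7 ⇒ b_0 = 9 − 0 − 7 = 2; all invariant factors of ∂_1 are 1 so no torsion. So H_0 = Z^2.
rank ∂_1 = 7, rank ∂_2 = 10 ⇒ b_1 = 18 − 7 − 10 = 1; ∂_2 has invariant factor(s) [2] giving torsion. So H_1 = Z ⊕ Z/2.
rank ∂_2 = 10, rank ∂_3 = 0 ⇒ b_2 = 10 − 10 − 0 = 0. So H_2 = 0.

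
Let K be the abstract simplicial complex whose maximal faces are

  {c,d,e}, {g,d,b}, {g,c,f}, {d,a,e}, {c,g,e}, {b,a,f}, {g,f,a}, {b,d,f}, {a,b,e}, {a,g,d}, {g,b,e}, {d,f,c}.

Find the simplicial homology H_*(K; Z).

H_0 = Z,  H_1 = Z_2,  H_2 = 0.

Take the total order a < b < c < d < e < f < g on the vertex set. Then K (dimension 2) consists of the simplices:

  0-simplices (7): a, b, c, d, e, f, g
  1-simplices (18): ab, ad, ae, af, ag, bd, be, bf, bg, cd, ce, cf, cg, de, df, dg, eg, fg
  2-simplices (12): abe, abf, ade, adg, afg, bdf, bdg, beg, cde, cdf, ceg, cfg

Hence C_0 ≅ Z^7, C_1 ≅ Z^18, C_2 ≅ Z^12.

Boundary ∂_1: C_1 → C_0 is given by ∂[p,q] = [q] − [p].
This gives a 7×18 integer matrix of rank 6; reducing to Smith normal form yields diagonal entries (1,1,1,1,1,1).

∂_2: C_2 → C_1 sends each 2-simplex [p,q,r] to [q,r] − [p,r] + [p,q]. For instance
  ∂cfg = fg − cg + cf,
  ∂cdf = df − cf + cd.
This gives a 18×12 integer matrix of rank 12; reducing to Smith normal form yields diagonal entries (1,1,1,1,1,1,1,1,1,1,1,2).

From H_k ≅ ker(∂_k) / im(∂_{k+1}) we obtain:

  H_0: rank C_0 − rank ∂_1 = 7 − 6 = 1, and the invariant factors of ∂_1 are all 1, so H_0 ≅ Z.
  H_1: rank ker ∂_1 − rank ∂_2 = (18 − 6) − 12 = 0, and ∂_2 has invariant factor 2 > 1, so H_1 ≅ Z_2.
  H_2: rank ker ∂_2 − rank ∂_3 = (12 − 12) − 0 = 0, and there is no ∂_3, so H_2 ≅ 0.

As a check, the Euler characteristic is 7 − 18 + 12 = 1, which agrees with 1 − 0 + 0 = 1.
(K is a triangulation of the real projective plane RP^2.)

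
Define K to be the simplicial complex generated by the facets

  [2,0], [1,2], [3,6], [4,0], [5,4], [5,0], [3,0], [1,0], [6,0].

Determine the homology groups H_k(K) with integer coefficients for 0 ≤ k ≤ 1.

K has 7 vertices, 9 edges.
rank ∂_0 = 0, rank ∂_1 = 6 ⇒ b_0 = 7 − 0 − 6 = 1; all invariant factors of ∂_1 are 1 so no torsion. So H_0 ≅ Z.
rank ∂_1 = 6, rank ∂_2 = 0 ⇒ b_1 = 9 − 6 − 0 = 3. So H_1 ≅ Z^3.

H_0 = Z,  H_1 = Z^3.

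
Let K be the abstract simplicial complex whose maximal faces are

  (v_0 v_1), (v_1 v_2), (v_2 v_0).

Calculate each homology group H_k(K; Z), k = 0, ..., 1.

H_0 ≅ Z,  H_1 ≅ Z.

Fix the vertex order v_0 < v_1 < v_2 and write every simplex with vertices in increasing order. Then dim K = 1 and the simplices of K are:

  0-simplices (3): [v_0], [v_1], [v_2]
  1-simplices (3): [v_0,v_1], [v_0,v_2], [v_1,v_2]

giving chain groups C_0 ≅ Z^3, C_1 ≅ Z^3.

∂_1: C_1 → C_0 sends each edge [p,q] (with p < q) to q − p. For instance
  ∂[v_1,v_2] = [v_2] − [v_1].
The resulting 3×3 matrix has rank 2, and its Smith normal form has invariant factors (1,1).

Computing H_k = (kernel of ∂_k) / (image of ∂_{k+1}):

  H_0: rank C_0 − rank ∂_1 = 3 − 2 = 1, and the invariant factors of ∂_1 are all 1, so H_0 = Z.
  H_1: rank ker ∂_1 − rank ∂_2 = (3 − 2) − 0 = 1, and there is no ∂_2, so H_1 = Z.

As a check, the Euler characteristic is 3 − 3 = 0, which agrees with 1 − 1 = 0.
(K is a triangulation of the circle S^1.)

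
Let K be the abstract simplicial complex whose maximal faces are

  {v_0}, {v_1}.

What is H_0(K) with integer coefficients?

H_0 ≅ Z^2.

K has 2 vertices.
rank ∂_0 = 0, rank ∂_1 = 0 ⇒ b_0 = 2 − 0 − 0 = 2. So H_0 = Z^2.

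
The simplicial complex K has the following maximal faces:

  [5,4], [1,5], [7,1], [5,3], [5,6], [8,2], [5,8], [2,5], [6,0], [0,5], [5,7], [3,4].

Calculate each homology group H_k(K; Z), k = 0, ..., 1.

K has 9 vertices, 12 edges.
rank ∂_0 = 0, rank ∂_1 = 8 ⇒ b_0 = 9 − 0 − 8 = 1; all invariant factors of ∂_1 are 1 so no torsion. So H_0 = Z.
rank ∂_1 = 8, rank ∂_2 = 0 ⇒ b_1 = 12 − 8 − 0 = 4. So H_1 = Z^4.

H_0 = Z,  H_1 = Z^4.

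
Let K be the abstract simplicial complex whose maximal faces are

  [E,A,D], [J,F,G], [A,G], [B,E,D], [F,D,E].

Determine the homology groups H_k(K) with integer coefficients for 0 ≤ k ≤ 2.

Take the total order A < B < D < E < F < G < J on the vertex set. Then K (dimension 2) consists of the simplices:

  0-simplices (7): A, B, D, E, F, G, J
  1-simplices (11): AD, AE, AG, BD, BE, DE, DF, EF, FG, FJ, GJ
  2-simplices (4): ADE, BDE, DEF, FGJ

giving chain groups C_0 ≅ Z^7, C_1 ≅ Z^11, C_2 ≅ Z^4.

The boundary map ∂_1: C_1 → C_0 sends each edge [p,q] (with p < q) to q − p. For instance
  ∂BD = D − B.
The resulting 7×11 matrix has rank 6, and its Smith normal form has invariant factors (1,1,1,1,1,1).

∂_2: C_2 → C_1 acts by ∂[p,q,r] = [q,r] − [p,r] + [p,q]. For instance
  ∂ADE = DE − AE + AD,
  ∂FGJ = GJ − FJ + FG.
As a 11×4 matrix over Z this has rank 4, with invariant factors (1,1,1,1).

Now H_k = ker ∂_k / im ∂_{k+1}, so:

  H_0: rank C_0 − rank ∂_1 = 7 − 6 = 1, and the invariant factors of ∂_1 are all 1, so H_0 ≅ Z.
  H_1: rank ker ∂_1 − rank ∂_2 = (11 − 6) − 4 = 1, and the invariant factors of ∂_2 are all 1, so H_1 ≅ Z.
  H_2: rank ker ∂_2 − rank ∂_3 = (4 − 4) − 0 = 0, and there is no ∂_3, so H_2 ≅ 0.

As a check, the Euler characteristic is 7 − 11 + 4 = 0, which agrees with 1 − 1 + 0 = 0.

H_0 = Z,  H_1 = Z,  H_2 = 0.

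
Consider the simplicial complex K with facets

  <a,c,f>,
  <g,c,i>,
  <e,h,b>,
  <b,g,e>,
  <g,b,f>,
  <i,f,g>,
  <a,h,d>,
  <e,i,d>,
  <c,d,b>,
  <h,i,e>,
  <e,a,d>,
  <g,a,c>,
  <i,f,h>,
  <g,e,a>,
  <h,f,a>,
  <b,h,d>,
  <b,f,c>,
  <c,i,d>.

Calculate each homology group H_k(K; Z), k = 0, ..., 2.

H_0 = Z,  H_1 = Z ⊕ Z/2Z,  H_2 = 0.

Order the vertices as a < b < c < d < e < f < g < h < i. Listing each simplex with vertices in this order, K has dimension 2 with simplices:

  0-simplices (9): a, b, c, d, e, f, g, h, i
  1-simplices (27): ac, ad, ae, af, ag, ah, bc, bd, be, bf, bg, bh, cd, cf, cg, ci, de, dh, di, eg, eh, ei, fg, fh, fi, gi, hi
  2-simplices (18): acf, acg, ade, adh, aeg, afh, bcd, bcf, bdh, beg, beh, bfg, cdi, cgi, dei, ehi, fgi, fhi

Hence C_0 ≅ Z^9, C_1 ≅ Z^27, C_2 ≅ Z^18.

∂_1: C_1 → C_0 is given by ∂[p,q] = [q] − [p]. For instance
  ∂cg = g − c.
The resulting 9×27 matrix has rank 8, and its Smith normal form has invariant factors (1,1,1,1,1,1,1,1).

Boundary ∂_2: C_2 → C_1 acts by ∂[p,q,r] = [q,r] − [p,r] + [p,q]. For instance
  ∂ade = de − ae + ad,
  ∂fhi = hi − fi + fh.
The resulting 27×18 matrix has rank 18, and its Smith normal form has invariant factors (1,1,1,1,1,1,1,1,1,1,1,1,1,1,1,1,1,2).

Computing H_k = (kernel of ∂_k) / (image of ∂_{k+1}):

  H_0: rank C_0 − rank ∂_1 = 9 − 8 = 1, and the invariant factors of ∂_1 are all 1, so H_0 ≅ Z.
  H_1: rank ker ∂_1 − rank ∂_2 = (27 − 8) − 18 = 1, and ∂_2 has invariant factor 2 > 1, so H_1 ≅ Z ⊕ Z/2Z.
  H_2: rank ker ∂_2 − rank ∂_3 = (18 − 18) − 0 = 0, and there is no ∂_3, so H_2 ≅ 0.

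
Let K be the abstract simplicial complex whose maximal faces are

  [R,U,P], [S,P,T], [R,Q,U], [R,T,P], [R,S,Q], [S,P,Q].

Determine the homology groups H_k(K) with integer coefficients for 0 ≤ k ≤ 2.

We work with the vertex ordering P < Q < R < S < T < U. The simplices of K, each written with vertices in increasing order, are:

  0-simplices (6): P, Q, R, S, T, U
  1-simplices (12): PQ, PR, PS, PT, PU, QR, QS, QU, RS, RT, RU, ST
  2-simplices (6): PQS, PRT, PRU, PST, QRS, QRU

giving chain groups C_0 ≅ Z^6, C_1 ≅ Z^12, C_2 ≅ Z^6.

Boundary ∂_1: C_1 → C_0 maps an edge to its endpoints' difference, ∂[p,q] = q − p. For instance
  ∂QR = R − Q.
The 6×12 boundary matrix has rank 5 and Smith normal form diag(1,1,1,1,1).

∂_2: C_2 → C_1 acts by ∂[p,q,r] = [q,r] − [p,r] + [p,q]. For instance
  ∂PQS = QS − PS + PQ,
  ∂PRT = RT − PT + PR.
As a 12×6 matrix over Z this has rank 6, with invariant factors (1,1,1,1,1,1).

Now H_k = ker ∂_k / im ∂_{k+1}, so:

  H_0: rank C_0 − rank ∂_1 = 6 − 5 = 1, and the invariant factors of ∂_1 are all 1, so H_0 ≅ Z.
  H_1: rank ker ∂_1 − rank ∂_2 = (12 − 5) − 6 = 1, and the invariant factors of ∂_2 are all 1, so H_1 ≅ Z.
  H_2: rank ker ∂_2 − rank ∂_3 = (6 − 6) − 0 = 0, and there is no ∂_3, so H_2 ≅ 0.

H_0 ≅ Z,  H_1 ≅ Z,  H_2 = 0.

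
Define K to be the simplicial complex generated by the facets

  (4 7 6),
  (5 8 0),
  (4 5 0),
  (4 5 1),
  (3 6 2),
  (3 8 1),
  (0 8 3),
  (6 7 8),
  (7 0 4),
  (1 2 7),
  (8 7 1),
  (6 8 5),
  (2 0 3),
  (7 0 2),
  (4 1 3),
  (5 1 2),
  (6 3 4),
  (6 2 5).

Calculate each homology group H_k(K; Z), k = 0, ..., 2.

K has 9 vertices, 27 edges, 18 triangles.
rank ∂_0 = 0, rank ∂_1 = 8 ⇒ b_0 = 9 − 0 − 8 = 1; all invariant factors of ∂_1 are 1 so no torsion. So H_0 = Z.
rank ∂_1 = 8, rank ∂_2 = 17 ⇒ b_1 = 27 − 8 − 17 = 2; all invariant factors of ∂_2 are 1 so no torsion. So H_1 = Z^2.
rank ∂_2 = 17, rank ∂_3 = 0 ⇒ b_2 = 18 − 17 − 0 = 1. So H_2 = Z.

H_0 = Z,  H_1 = Z^2,  H_2 = Z.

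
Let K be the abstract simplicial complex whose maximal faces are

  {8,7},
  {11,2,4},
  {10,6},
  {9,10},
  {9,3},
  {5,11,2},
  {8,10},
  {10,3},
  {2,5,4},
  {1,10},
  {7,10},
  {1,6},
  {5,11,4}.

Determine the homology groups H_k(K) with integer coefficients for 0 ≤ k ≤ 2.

Fix the vertex order 1 < 2 < 3 < 4 < 5 < 6 < 7 < 8 < 9 < 10 < 11 and write every simplex with vertices in increasing order. Then dim K = 2 and the simplices of K are:

  0-simplices (11): [1], [2], [3], [4], [5], [6], [7], [8], [9], [10], [11]
  1-simplices (15): [1,6], [1,10], [2,4], [2,5], [2,11], [3,9], [3,10], [4,5], [4,11], [5,11], [6,10], [7,8], [7,10], [8,10], [9,10]
  2-simplices (4): [2,4,5], [2,4,11], [2,5,11], [4,5,11]

giving chain groups C_0 ≅ Z^11, C_1 ≅ Z^15, C_2 ≅ Z^4.

∂_1: C_1 → C_0 sends each edge [p,q] (with p < q) to q − p. For instance
  ∂[1,10] = [10] − [1].
The resulting 11×15 matrix has rank 9, and its Smith normal form has invariant factors (1,1,1,1,1,1,1,1,1).

Boundary ∂_2: C_2 → C_1 acts by ∂[p,q,r] = [q,r] − [p,r] + [p,q]. For instance
  ∂[2,4,11] = [4,11] − [2,11] + [2,4],
  ∂[4,5,11] = [5,11] − [4,11] + [4,5].
This gives a 15×4 integer matrix of rank 3; reducing to Smith normal form yields diagonal entries (1,1,1).

Reading off H_k = ker ∂_k / im ∂_{k+1}:

  H_0: rank C_0 − rank ∂_1 = 11 − 9 = 2, and the invariant factors of ∂_1 are all 1, so H_0 ≅ Z^2.
  H_1: rank ker ∂_1 − rank ∂_2 = (15 − 9) − 3 = 3, and the invariant factors of ∂_2 are all 1, so H_1 ≅ Z^3.
  H_2: rank ker ∂_2 − rank ∂_3 = (4 − 3) − 0 = 1, and there is no ∂_3, so H_2 ≅ Z.

H_0 ≅ Z^2,  H_1 ≅ Z^3,  H_2 ≅ Z.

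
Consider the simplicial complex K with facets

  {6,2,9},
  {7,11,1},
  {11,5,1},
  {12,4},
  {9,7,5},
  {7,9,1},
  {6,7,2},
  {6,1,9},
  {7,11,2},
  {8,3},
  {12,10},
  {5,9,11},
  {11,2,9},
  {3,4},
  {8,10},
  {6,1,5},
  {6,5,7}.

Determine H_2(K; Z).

H_2 ≅ 0.

K has 12 vertices, 23 edges, 12 triangles.
rank ∂_2 = 12, rank ∂_3 = 0 ⇒ b_2 = 12 − 12 − 0 = 0. So H_2 = 0.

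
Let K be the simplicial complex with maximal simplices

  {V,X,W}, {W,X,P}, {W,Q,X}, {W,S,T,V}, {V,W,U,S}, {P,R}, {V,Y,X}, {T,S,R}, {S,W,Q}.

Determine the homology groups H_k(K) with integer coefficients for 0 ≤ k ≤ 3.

Fix the vertex order P < Q < R < S < T < U < V < W < X < Y and write every simplex with vertices in increasing order. Then dim K = 3 and the simplices of K are:

  0-simplices (10): P, Q, R, S, T, U, V, W, X, Y
  1-simplices (21): PR, PW, PX, QS, QW, QX, RS, RT, ST, SU, SV, SW, TV, TW, UV, UW, VW, VX, VY, WX, XY
  2-simplices (13): PWX, QSW, QWX, RST, STV, STW, SUV, SUW, SVW, TVW, UVW, VWX, VXY
  3-simplices (2): STVW, SUVW

Hence C_0 ≅ Z^10, C_1 ≅ Z^21, C_2 ≅ Z^13, C_3 ≅ Z^2.

The boundary map ∂_1: C_1 → C_0 is given by ∂[p,q] = [q] − [p]. For instance
  ∂QW = W − Q.
As a 10×21 matrix over Z this has rank 9, with invariant factors (1,1,1,1,1,1,1,1,1).

∂_2: C_2 → C_1 sends each 2-simplex [p,q,r] to [q,r] − [p,r] + [p,q]. For instance
  ∂STW = TW − SW + ST,
  ∂RST = ST − RT + RS.
This gives a 21×13 integer matrix of rank 11; reducing to Smith normal form yields diagonal entries (1,1,1,1,1,1,1,1,1,1,1).

∂_3: C_3 → C_2 sends each 3-simplex σ to the alternating sum Σ_i (−1)^i (σ with its i-th vertex removed). For instance
  ∂SUVW = UVW − SVW + SUW − SUV,
  ∂STVW = TVW − SVW + STW − STV.
The 13×2 boundary matrix has rank 2 and Smith normal form diag(1,1).

Reading off H_k = ker ∂_k / im ∂_{k+1}:

  H_0: rank C_0 − rank ∂_1 = 10 − 9 = 1, and the invariant factors of ∂_1 are all 1, so H_0 ≅ Z.
  H_1: rank ker ∂_1 − rank ∂_2 = (21 − 9) − 11 = 1, and the invariant factors of ∂_2 are all 1, so H_1 ≅ Z.
  H_2: rank ker ∂_2 − rank ∂_3 = (13 − 11) − 2 = 0, and the invariant factors of ∂_3 are all 1, so H_2 ≅ 0.
  H_3: rank ker ∂_3 − rank ∂_4 = (2 − 2) − 0 = 0, and there is no ∂_4, so H_3 ≅ 0.

H_0 = Z,  H_1 = Z,  H_2 = 0,  H_3 = 0.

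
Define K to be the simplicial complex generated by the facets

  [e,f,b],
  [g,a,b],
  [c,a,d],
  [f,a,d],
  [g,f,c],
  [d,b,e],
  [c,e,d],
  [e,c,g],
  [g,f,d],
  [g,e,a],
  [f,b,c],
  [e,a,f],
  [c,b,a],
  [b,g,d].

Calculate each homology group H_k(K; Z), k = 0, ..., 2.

Take the total order a < b < c < d < e < f < g on the vertex set. Then K (dimension 2) consists of the simplices:

  0-simplices (7): a, b, c, d, e, f, g
  1-simplices (21): ab, ac, ad, ae, af, ag, bc, bd, be, bf, bg, cd, ce, cf, cg, de, df, dg, ef, eg, fg
  2-simplices (14): abc, abg, acd, adf, aef, aeg, bcf, bde, bdg, bef, cde, ceg, cfg, dfg

giving chain groups C_0 ≅ Z^7, C_1 ≅ Z^21, C_2 ≅ Z^14.

∂_1: C_1 → C_0 maps an edge to its endpoints' difference, ∂[p,q] = q − p. For instance
  ∂de = e − d.
The 7×21 boundary matrix has rank 6 and Smith normal form diag(1,1,1,1,1,1).

∂_2: C_2 → C_1 maps a triangle to the signed sum of its edges. For instance
  ∂acd = cd − ad + ac,
  ∂aef = ef − af + ae.
The 21×14 boundary matrix has rank 13 and Smith normal form diag(1,1,1,1,1,1,1,1,1,1,1,1,1).

Reading off H_k = ker ∂_k / im ∂_{k+1}:

  H_0: rank C_0 − rank ∂_1 = 7 − 6 = 1, and the invariant factors of ∂_1 are all 1, so H_0 = Z.
  H_1: rank ker ∂_1 − rank ∂_2 = (21 − 6) − 13 = 2, and the invariant factors of ∂_2 are all 1, so H_1 = Z^2.
  H_2: rank ker ∂_2 − rank ∂_3 = (14 − 13) − 0 = 1, and there is no ∂_3, so H_2 = Z.

As a check, the Euler characteristic is 7 − 21 + 14 = 0, which agrees with 1 − 2 + 1 = 0.

H_0 ≅ Z,  H_1 ≅ Z^2,  H_2 ≅ Z.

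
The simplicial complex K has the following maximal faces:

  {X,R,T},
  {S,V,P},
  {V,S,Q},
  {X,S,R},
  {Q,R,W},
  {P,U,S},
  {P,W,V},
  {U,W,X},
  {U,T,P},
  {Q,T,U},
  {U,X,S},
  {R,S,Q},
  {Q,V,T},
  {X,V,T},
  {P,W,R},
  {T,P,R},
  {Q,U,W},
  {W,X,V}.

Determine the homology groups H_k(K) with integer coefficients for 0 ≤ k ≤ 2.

K has 9 vertices, 27 edges, 18 triangles.
rank ∂_0 = 0, rank ∂_1 = 8 ⇒ b_0 = 9 − 0 − 8 = 1; all invariant factors of ∂_1 are 1 so no torsion. So H_0 = Z.
rank ∂_1 = 8, rank ∂_2 = 17 ⇒ b_1 = 27 − 8 − 17 = 2; all invariant factors of ∂_2 are 1 so no torsion. So H_1 = Z^2.
rank ∂_2 = 17, rank ∂_3 = 0 ⇒ b_2 = 18 − 17 − 0 = 1. So H_2 = Z.

H_0 ≅ Z,  H_1 ≅ Z^2,  H_2 ≅ Z.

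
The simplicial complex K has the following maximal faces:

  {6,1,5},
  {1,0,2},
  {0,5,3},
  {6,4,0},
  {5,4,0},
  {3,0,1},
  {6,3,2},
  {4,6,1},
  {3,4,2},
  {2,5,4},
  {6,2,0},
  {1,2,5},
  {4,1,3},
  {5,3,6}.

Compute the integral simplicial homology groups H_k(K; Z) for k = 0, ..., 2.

H_0 = Z,  H_1 = Z^2,  H_2 = Z.

Take the total order 0 < 1 < 2 < 3 < 4 < 5 < 6 on the vertex set. Then K (dimension 2) consists of the simplices:

  0-simplices (7): [0], [1], [2], [3], [4], [5], [6]
  1-simplices (21): [0,1], [0,2], [0,3], [0,4], [0,5], [0,6], [1,2], [1,3], [1,4], [1,5], [1,6], [2,3], [2,4], [2,5], [2,6], [3,4], [3,5], [3,6], [4,5], [4,6], [5,6]
  2-simplices (14): [0,1,2], [0,1,3], [0,2,6], [0,3,5], [0,4,5], [0,4,6], [1,2,5], [1,3,4], [1,4,6], [1,5,6], [2,3,4], [2,3,6], [2,4,5], [3,5,6]

Hence C_0 ≅ Z^7, C_1 ≅ Z^21, C_2 ≅ Z^14.

∂_1: C_1 → C_0 is given by ∂[p,q] = [q] − [p]. For instance
  ∂[0,3] = [3] − [0].
The 7×21 boundary matrix has rank 6 and Smith normal form diag(1,1,1,1,1,1).

∂_2: C_2 → C_1 sends each 2-simplex [p,q,r] to [q,r] − [p,r] + [p,q]. For instance
  ∂[0,1,2] = [1,2] − [0,2] + [0,1],
  ∂[1,2,5] = [2,5] − [1,5] + [1,2].
As a 21×14 matrix over Z this has rank 13, with invariant factors (1,1,1,1,1,1,1,1,1,1,1,1,1).

Reading off H_k = ker ∂_k / im ∂_{k+1}:

  H_0: rank C_0 − rank ∂_1 = 7 − 6 = 1, and the invariant factors of ∂_1 are all 1, so H_0 ≅ Z.
  H_1: rank ker ∂_1 − rank ∂_2 = (21 − 6) − 13 = 2, and the invariant factors of ∂_2 are all 1, so H_1 ≅ Z^2.
  H_2: rank ker ∂_2 − rank ∂_3 = (14 − 13) − 0 = 1, and there is no ∂_3, so H_2 ≅ Z.

(K is a triangulation of the torus T^2.)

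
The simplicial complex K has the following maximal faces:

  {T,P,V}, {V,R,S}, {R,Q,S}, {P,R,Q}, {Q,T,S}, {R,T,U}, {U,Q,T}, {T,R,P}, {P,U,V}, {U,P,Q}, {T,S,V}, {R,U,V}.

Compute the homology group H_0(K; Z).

Order the vertices as P < Q < R < S < T < U < V. Listing each simplex with vertices in this order, K has dimension 2 with simplices:

  0-simplices (7): P, Q, R, S, T, U, V
  1-simplices (18): PQ, PR, PT, PU, PV, QR, QS, QT, QU, RS, RT, RU, RV, ST, SV, TU, TV, UV
  2-simplices (12): PQR, PQU, PRT, PTV, PUV, QRS, QST, QTU, RSV, RTU, RUV, STV

Hence C_0 ≅ Z^7, C_1 ≅ Z^18, C_2 ≅ Z^12.

∂_1: C_1 → C_0 sends each edge [p,q] (with p < q) to q − p. For instance
  ∂QU = U − Q.
As a 7×18 matrix over Z this has rank 6, with invariant factors (1,1,1,1,1,1).

∂_2: C_2 → C_1 acts by ∂[p,q,r] = [q,r] − [p,r] + [p,q]. For instance
  ∂PTV = TV − PV + PT,
  ∂QST = ST − QT + QS.
The 18×12 boundary matrix has rank 12 and Smith normal form diag(1,1,1,1,1,1,1,1,1,1,1,2).

Reading off H_k = ker ∂_k / im ∂_{k+1}:

  H_0: rank C_0 − rank ∂_1 = 7 − 6 = 1, and the invariant factors of ∂_1 are all 1, so H_0 = Z.

(K is a triangulation of the real projective plane RP^2.)

H_0 ≅ Z.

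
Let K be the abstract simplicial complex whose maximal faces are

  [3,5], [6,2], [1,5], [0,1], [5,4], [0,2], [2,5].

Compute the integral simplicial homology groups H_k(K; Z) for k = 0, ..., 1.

H_0 = Z,  H_1 = Z.

K has 7 vertices, 7 edges.
rank ∂_0 = 0, rank ∂_1 = 6 ⇒ b_0 = 7 − 0 − 6 = 1; all invariant factors of ∂_1 are 1 so no torsion. So H_0 = Z.
rank ∂_1 = 6, rank ∂_2 = 0 ⇒ b_1 = 7 − 6 − 0 = 1. So H_1 = Z.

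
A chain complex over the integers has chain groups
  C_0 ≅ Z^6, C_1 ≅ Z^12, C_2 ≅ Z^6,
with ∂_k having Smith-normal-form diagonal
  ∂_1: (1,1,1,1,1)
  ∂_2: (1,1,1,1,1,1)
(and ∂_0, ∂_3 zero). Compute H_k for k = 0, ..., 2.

H_0: b_0 = 6 − 0 − 5 = 1; torsion from ∂_1 factors > 1: none. So H_0 = Z.
H_1: b_1 = 12 − 5 − 6 = 1; torsion from ∂_2 factors > 1: none. So H_1 = Z.
H_2: b_2 = 6 − 6 − 0 = 0; torsion from ∂_3 factors > 1: none. So H_2 = 0.

H_0 = Z,  H_1 = Z,  H_2 = 0.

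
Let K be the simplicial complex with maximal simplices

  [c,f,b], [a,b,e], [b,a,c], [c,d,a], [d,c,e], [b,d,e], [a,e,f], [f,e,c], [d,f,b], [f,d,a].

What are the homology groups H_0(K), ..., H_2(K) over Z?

H_0 = Z,  H_1 = Z/2Z,  H_2 = 0.

Order the vertices as a < b < c < d < e < f. Listing each simplex with vertices in this order, K has dimension 2 with simplices:

  0-simplices (6): a, b, c, d, e, f
  1-simplices (15): ab, ac, ad, ae, af, bc, bd, be, bf, cd, ce, cf, de, df, ef
  2-simplices (10): abc, abe, acd, adf, aef, bcf, bde, bdf, cde, cef

giving chain groups C_0 ≅ Z^6, C_1 ≅ Z^15, C_2 ≅ Z^10.

The boundary map ∂_1: C_1 → C_0 sends each edge [p,q] (with p < q) to q − p. For instance
  ∂ce = e − c.
As a 6×15 matrix over Z this has rank 5, with invariant factors (1,1,1,1,1).

Boundary ∂_2: C_2 → C_1 maps a triangle to the signed sum of its edges. For instance
  ∂adf = df − af + ad,
  ∂acd = cd − ad + ac.
The resulting 15×10 matrix has rank 10, and its Smith normal form has invariant factors (1,1,1,1,1,1,1,1,1,2).

Computing H_k = (kernel of ∂_k) / (image of ∂_{k+1}):

  H_0: rank C_0 − rank ∂_1 = 6 − 5 = 1, and the invariant factors of ∂_1 are all 1, so H_0 ≅ Z.
  H_1: rank ker ∂_1 − rank ∂_2 = (15 − 5) − 10 = 0, and ∂_2 has invariant factor 2 > 1, so H_1 ≅ Z/2Z.
  H_2: rank ker ∂_2 − rank ∂_3 = (10 − 10) − 0 = 0, and there is no ∂_3, so H_2 ≅ 0.

As a check, the Euler characteristic is 6 − 15 + 10 = 1, which agrees with 1 − 0 + 0 = 1.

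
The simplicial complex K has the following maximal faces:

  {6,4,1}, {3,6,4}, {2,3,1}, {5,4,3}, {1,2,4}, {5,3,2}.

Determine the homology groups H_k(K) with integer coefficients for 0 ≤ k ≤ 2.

We work with the vertex ordering 1 < 2 < 3 < 4 < 5 < 6. The simplices of K, each written with vertices in increasing order, are:

  0-simplices (6): [1], [2], [3], [4], [5], [6]
  1-simplices (12): [1,2], [1,3], [1,4], [1,6], [2,3], [2,4], [2,5], [3,4], [3,5], [3,6], [4,5], [4,6]
  2-simplices (6): [1,2,3], [1,2,4], [1,4,6], [2,3,5], [3,4,5], [3,4,6]

giving chain groups C_0 ≅ Z^6, C_1 ≅ Z^12, C_2 ≅ Z^6.

∂_1: C_1 → C_0 sends each edge [p,q] (with p < q) to q − p.
The 6×12 boundary matrix has rank 5 and Smith normal form diag(1,1,1,1,1).

∂_2: C_2 → C_1 acts by ∂[p,q,r] = [q,r] − [p,r] + [p,q]. For instance
  ∂[3,4,6] = [4,6] − [3,6] + [3,4],
  ∂[1,4,6] = [4,6] − [1,6] + [1,4].
The resulting 12×6 matrix has rank 6, and its Smith normal form has invariant factors (1,1,1,1,1,1).

From H_k ≅ ker(∂_k) / im(∂_{k+1}) we obtain:

  H_0: rank C_0 − rank ∂_1 = 6 − 5 = 1, and the invariant factors of ∂_1 are all 1, so H_0 ≅ Z.
  H_1: rank ker ∂_1 − rank ∂_2 = (12 − 5) − 6 = 1, and the invariant factors of ∂_2 are all 1, so H_1 ≅ Z.
  H_2: rank ker ∂_2 − rank ∂_3 = (6 − 6) − 0 = 0, and there is no ∂_3, so H_2 ≅ 0.

H_0 = Z,  H_1 = Z,  H_2 = 0.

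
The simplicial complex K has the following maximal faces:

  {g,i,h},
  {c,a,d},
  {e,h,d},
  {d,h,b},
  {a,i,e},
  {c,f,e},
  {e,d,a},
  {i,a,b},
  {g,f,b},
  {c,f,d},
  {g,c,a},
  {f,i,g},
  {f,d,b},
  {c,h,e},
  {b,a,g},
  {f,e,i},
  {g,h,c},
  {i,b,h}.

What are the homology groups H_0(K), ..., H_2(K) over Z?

H_0 = Z,  H_1 = Z ⊕ Z/2Z,  H_2 = 0.

K has 9 vertices, 27 edges, 18 triangles.
rank ∂_0 = 0, rank ∂_1 = 8 ⇒ b_0 = 9 − 0 − 8 = 1; all invariant factors of ∂_1 are 1 so no torsion. So H_0 = Z.
rank ∂_1 = 8, rank ∂_2 = 18 ⇒ b_1 = 27 − 8 − 18 = 1; ∂_2 has invariant factor(s) [2] giving torsion. So H_1 = Z ⊕ Z/2Z.
rank ∂_2 = 18, rank ∂_3 = 0 ⇒ b_2 = 18 − 18 − 0 = 0. So H_2 = 0.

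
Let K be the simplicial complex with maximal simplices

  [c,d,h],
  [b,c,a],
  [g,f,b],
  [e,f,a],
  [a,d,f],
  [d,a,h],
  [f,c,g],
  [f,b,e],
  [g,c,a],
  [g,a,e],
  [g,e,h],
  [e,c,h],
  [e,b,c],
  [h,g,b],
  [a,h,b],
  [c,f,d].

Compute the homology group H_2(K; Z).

Order the vertices as a < b < c < d < e < f < g < h. Listing each simplex with vertices in this order, K has dimension 2 with simplices:

  0-simplices (8): a, b, c, d, e, f, g, h
  1-simplices (24): ab, ac, ad, ae, af, ag, ah, bc, be, bf, bg, bh, cd, ce, cf, cg, ch, df, dh, ef, eg, eh, fg, gh
  2-simplices (16): abc, abh, acg, adf, adh, aef, aeg, bce, bef, bfg, bgh, cdf, cdh, ceh, cfg, egh

giving chain groups C_0 ≅ Z^8, C_1 ≅ Z^24, C_2 ≅ Z^16.

∂_1: C_1 → C_0 is given by ∂[p,q] = [q] − [p]. For instance
  ∂dh = h − d.
This gives a 8×24 integer matrix of rank 7; reducing to Smith normal form yields diagonal entries (1,1,1,1,1,1,1).

∂_2: C_2 → C_1 maps a triangle to the signed sum of its edges. For instance
  ∂egh = gh − eh + eg,
  ∂bgh = gh − bh + bg.
The resulting 24×16 matrix has rank 15, and its Smith normal form has invariant factors (1,1,1,1,1,1,1,1,1,1,1,1,1,1,1).

Now H_k = ker ∂_k / im ∂_{k+1}, so:

  H_2: rank ker ∂_2 − rank ∂_3 = (16 − 15) − 0 = 1, and there is no ∂_3, so H_2 = Z.

(K is a triangulation of the torus T^2.)

H_2 = Z.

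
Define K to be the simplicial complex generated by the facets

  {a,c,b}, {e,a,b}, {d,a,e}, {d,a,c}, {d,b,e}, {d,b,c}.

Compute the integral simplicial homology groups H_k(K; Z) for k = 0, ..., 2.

H_0 ≅ Z,  H_1 = 0,  H_2 ≅ Z.

Fix the vertex order a < b < c < d < e and write every simplex with vertices in increasing order. Then dim K = 2 and the simplices of K are:

  0-simplices (5): a, b, c, d, e
  1-simplices (9): ab, ac, ad, ae, bc, bd, be, cd, de
  2-simplices (6): abc, abe, acd, ade, bcd, bde

Hence C_0 ≅ Z^5, C_1 ≅ Z^9, C_2 ≅ Z^6.

The boundary map ∂_1: C_1 → C_0 is given by ∂[p,q] = [q] − [p]. For instance
  ∂de = e − d.
The resulting 5×9 matrix has rank 4, and its Smith normal form has invariant factors (1,1,1,1).

The boundary map ∂_2: C_2 → C_1 sends each 2-simplex [p,q,r] to [q,r] − [p,r] + [p,q]. For instance
  ∂abc = bc − ac + ab,
  ∂ade = de − ae + ad.
The resulting 9×6 matrix has rank 5, and its Smith normal form has invariant factors (1,1,1,1,1).

Computing H_k = (kernel of ∂_k) / (image of ∂_{k+1}):

  H_0: rank C_0 − rank ∂_1 = 5 − 4 = 1, and the invariant factors of ∂_1 are all 1, so H_0 ≅ Z.
  H_1: rank ker ∂_1 − rank ∂_2 = (9 − 4) − 5 = 0, and the invariant factors of ∂_2 are all 1, so H_1 ≅ 0.
  H_2: rank ker ∂_2 − rank ∂_3 = (6 − 5) − 0 = 1, and there is no ∂_3, so H_2 ≅ Z.

As a check, the Euler characteristic is 5 − 9 + 6 = 2, which agrees with 1 − 0 + 1 = 2.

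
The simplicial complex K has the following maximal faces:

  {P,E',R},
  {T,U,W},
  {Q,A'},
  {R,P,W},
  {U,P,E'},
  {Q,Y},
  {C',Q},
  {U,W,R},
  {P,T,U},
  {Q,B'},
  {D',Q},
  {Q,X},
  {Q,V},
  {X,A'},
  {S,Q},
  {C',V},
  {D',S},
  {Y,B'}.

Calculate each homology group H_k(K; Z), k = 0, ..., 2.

H_0 = Z^2,  H_1 = Z^5,  H_2 = 0.

Order the vertices as P < Q < R < S < T < U < V < W < X < Y < A' < B' < C' < D' < E'. Listing each simplex with vertices in this order, K has dimension 2 with simplices:

  0-simplices (15): [P], [Q], [R], [S], [T], [U], [V], [W], [X], [Y], [A'], [B'], [C'], [D'], [E']
  1-simplices (24): (24 of them)
  2-simplices (6): [P,R,W], [P,R,E'], [P,T,U], [P,U,E'], [R,U,W], [T,U,W]

giving chain groups C_0 ≅ Z^15, C_1 ≅ Z^24, C_2 ≅ Z^6.

Boundary ∂_1: C_1 → C_0 maps an edge to its endpoints' difference, ∂[p,q] = q − p. For instance
  ∂[Q,A'] = [A'] − [Q].
As a 15×24 matrix over Z this has rank 13, with invariant factors (1,1,1,1,1,1,1,1,1,1,1,1,1).

∂_2: C_2 → C_1 maps a triangle to the signed sum of its edges. For instance
  ∂[P,R,E'] = [R,E'] − [P,E'] + [P,R],
  ∂[R,U,W] = [U,W] − [R,W] + [R,U].
The 24×6 boundary matrix has rank 6 and Smith normal form diag(1,1,1,1,1,1).

From H_k ≅ ker(∂_k) / im(∂_{k+1}) we obtain:

  H_0: rank C_0 − rank ∂_1 = 15 − 13 = 2, and the invariant factors of ∂_1 are all 1, so H_0 = Z^2.
  H_1: rank ker ∂_1 − rank ∂_2 = (24 − 13) − 6 = 5, and the invariant factors of ∂_2 are all 1, so H_1 = Z^5.
  H_2: rank ker ∂_2 − rank ∂_3 = (6 − 6) − 0 = 0, and there is no ∂_3, so H_2 = 0.

(K is a triangulation of the disjoint union of the cylinder S^1 x I and a wedge of 4 circles.)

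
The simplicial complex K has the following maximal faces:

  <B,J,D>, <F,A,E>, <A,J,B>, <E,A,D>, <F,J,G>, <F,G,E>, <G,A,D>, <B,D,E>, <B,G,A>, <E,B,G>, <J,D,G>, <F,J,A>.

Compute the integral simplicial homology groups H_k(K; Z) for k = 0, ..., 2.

Order the vertices as A < B < D < E < F < G < J. Listing each simplex with vertices in this order, K has dimension 2 with simplices:

  0-simplices (7): A, B, D, E, F, G, J
  1-simplices (18): AB, AD, AE, AF, AG, AJ, BD, BE, BG, BJ, DE, DG, DJ, EF, EG, FG, FJ, GJ
  2-simplices (12): ABG, ABJ, ADE, ADG, AEF, AFJ, BDE, BDJ, BEG, DGJ, EFG, FGJ

so the chain groups are C_0 ≅ Z^7, C_1 ≅ Z^18, C_2 ≅ Z^12.

The boundary map ∂_1: C_1 → C_0 maps an edge to its endpoints' difference, ∂[p,q] = q − p. For instance
  ∂BG = G − B.
The resulting 7×18 matrix has rank 6, and its Smith normal form has invariant factors (1,1,1,1,1,1).

Boundary ∂_2: C_2 → C_1 sends each 2-simplex [p,q,r] to [q,r] − [p,r] + [p,q]. For instance
  ∂BDJ = DJ − BJ + BD,
  ∂BDE = DE − BE + BD.
The 18×12 boundary matrix has rank 12 and Smith normal form diag(1,1,1,1,1,1,1,1,1,1,1,2).

Computing H_k = (kernel of ∂_k) / (image of ∂_{k+1}):

  H_0: rank C_0 − rank ∂_1 = 7 − 6 = 1, and the invariant factors of ∂_1 are all 1, so H_0 ≅ Z.
  H_1: rank ker ∂_1 − rank ∂_2 = (18 − 6) − 12 = 0, and ∂_2 has invariant factor 2 > 1, so H_1 ≅ Z/2.
  H_2: rank ker ∂_2 − rank ∂_3 = (12 − 12) − 0 = 0, and there is no ∂_3, so H_2 ≅ 0.

As a check, the Euler characteristic is 7 − 18 + 12 = 1, which agrees with 1 − 0 + 0 = 1.

H_0 ≅ Z,  H_1 ≅ Z/2,  H_2 = 0.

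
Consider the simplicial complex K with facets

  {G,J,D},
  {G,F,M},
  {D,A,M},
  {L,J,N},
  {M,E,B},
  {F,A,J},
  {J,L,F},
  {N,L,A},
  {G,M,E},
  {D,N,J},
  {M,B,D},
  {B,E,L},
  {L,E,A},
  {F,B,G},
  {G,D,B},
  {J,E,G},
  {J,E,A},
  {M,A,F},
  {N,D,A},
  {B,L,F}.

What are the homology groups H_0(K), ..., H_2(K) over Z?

H_0 ≅ Z,  H_1 ≅ Z ⊕ Z/2Z,  H_2 = 0.

Order the vertices as A < B < D < E < F < G < J < L < M < N. Listing each simplex with vertices in this order, K has dimension 2 with simplices:

  0-simplices (10): A, B, D, E, F, G, J, L, M, N
  1-simplices (30): AD, AE, AF, AJ, AL, AM, AN, BD, BE, BF, BG, BL, BM, DG, DJ, DM, DN, EG, EJ, EL, EM, FG, FJ, FL, FM, GJ, GM, JL, JN, LN
  2-simplices (20): ADM, ADN, AEJ, AEL, AFJ, AFM, ALN, BDG, BDM, BEL, BEM, BFG, BFL, DGJ, DJN, EGJ, EGM, FGM, FJL, JLN

Hence C_0 ≅ Z^10, C_1 ≅ Z^30, C_2 ≅ Z^20.

The boundary map ∂_1: C_1 → C_0 is given by ∂[p,q] = [q] − [p]. For instance
  ∂DN = N − D.
This gives a 10×30 integer matrix of rank 9; reducing to Smith normal form yields diagonal entries (1,1,1,1,1,1,1,1,1).

Boundary ∂_2: C_2 → C_1 acts by ∂[p,q,r] = [q,r] − [p,r] + [p,q]. For instance
  ∂ALN = LN − AN + AL,
  ∂ADM = DM − AM + AD.
The 30×20 boundary matrix has rank 20 and Smith normal form diag(1,1,1,1,1,1,1,1,1,1,1,1,1,1,1,1,1,1,1,2).

From H_k ≅ ker(∂_k) / im(∂_{k+1}) we obtain:

  H_0: rank C_0 − rank ∂_1 = 10 − 9 = 1, and the invariant factors of ∂_1 are all 1, so H_0 = Z.
  H_1: rank ker ∂_1 − rank ∂_2 = (30 − 9) − 20 = 1, and ∂_2 has invariant factor 2 > 1, so H_1 = Z ⊕ Z/2Z.
  H_2: rank ker ∂_2 − rank ∂_3 = (20 − 20) − 0 = 0, and there is no ∂_3, so H_2 = 0.

As a check, the Euler characteristic is 10 − 30 + 20 = 0, which agrees with 1 − 1 + 0 = 0.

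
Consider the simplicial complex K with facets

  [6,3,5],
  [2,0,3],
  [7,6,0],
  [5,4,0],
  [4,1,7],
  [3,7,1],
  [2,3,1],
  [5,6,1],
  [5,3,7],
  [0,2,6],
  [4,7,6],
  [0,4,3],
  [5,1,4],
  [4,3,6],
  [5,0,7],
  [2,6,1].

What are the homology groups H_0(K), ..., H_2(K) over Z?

H_0 = Z,  H_1 = Z^2,  H_2 = Z.

Order the vertices as 0 < 1 < 2 < 3 < 4 < 5 < 6 < 7. Listing each simplex with vertices in this order, K has dimension 2 with simplices:

  0-simplices (8): [0], [1], [2], [3], [4], [5], [6], [7]
  1-simplices (24): (24 of them)
  2-simplices (16): [0,2,3], [0,2,6], [0,3,4], [0,4,5], [0,5,7], [0,6,7], [1,2,3], [1,2,6], [1,3,7], [1,4,5], [1,4,7], [1,5,6], [3,4,6], [3,5,6], [3,5,7], [4,6,7]

Hence C_0 ≅ Z^8, C_1 ≅ Z^24, C_2 ≅ Z^16.

The boundary map ∂_1: C_1 → C_0 sends each edge [p,q] (with p < q) to q − p. For instance
  ∂[1,3] = [3] − [1].
The 8×24 boundary matrix has rank 7 and Smith normal form diag(1,1,1,1,1,1,1).

∂_2: C_2 → C_1 acts by ∂[p,q,r] = [q,r] − [p,r] + [p,q]. For instance
  ∂[1,2,6] = [2,6] − [1,6] + [1,2],
  ∂[3,5,7] = [5,7] − [3,7] + [3,5].
The 24×16 boundary matrix has rank 15 and Smith normal form diag(1,1,1,1,1,1,1,1,1,1,1,1,1,1,1).

From H_k ≅ ker(∂_k) / im(∂_{k+1}) we obtain:

  H_0: rank C_0 − rank ∂_1 = 8 − 7 = 1, and the invariant factors of ∂_1 are all 1, so H_0 = Z.
  H_1: rank ker ∂_1 − rank ∂_2 = (24 − 7) − 15 = 2, and the invariant factors of ∂_2 are all 1, so H_1 = Z^2.
  H_2: rank ker ∂_2 − rank ∂_3 = (16 − 15) − 0 = 1, and there is no ∂_3, so H_2 = Z.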